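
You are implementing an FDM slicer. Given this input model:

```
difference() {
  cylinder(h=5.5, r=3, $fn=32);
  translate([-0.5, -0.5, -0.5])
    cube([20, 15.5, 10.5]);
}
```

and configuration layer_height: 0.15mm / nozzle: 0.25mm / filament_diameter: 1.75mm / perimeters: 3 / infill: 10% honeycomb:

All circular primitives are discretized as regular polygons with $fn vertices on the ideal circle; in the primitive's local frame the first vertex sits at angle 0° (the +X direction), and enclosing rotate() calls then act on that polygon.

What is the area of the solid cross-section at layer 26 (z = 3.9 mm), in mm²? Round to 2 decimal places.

17.84 mm²

At z = 3.9 mm: the cylinder: section is a regular 32-gon, circumradius r=3 (area = (32/2)·3.000²·sin(360°/32) = 28.09 mm²); the cube at (-0.5, -0.5) (footprint 20×15.5) is included at this height (area 310.00 mm²); Subtracting the remaining from the first: starting from the r=3 cylinder (28.09 mm²), the 20×15.5 cube at (-0.5, -0.5) partially overlaps it — only the 10.25 mm² overlap (of its 310.00 mm²) is removed, clipping the outline — area = 17.84 mm². Overall, the cross-section is a single solid region. Net area = 17.84 mm².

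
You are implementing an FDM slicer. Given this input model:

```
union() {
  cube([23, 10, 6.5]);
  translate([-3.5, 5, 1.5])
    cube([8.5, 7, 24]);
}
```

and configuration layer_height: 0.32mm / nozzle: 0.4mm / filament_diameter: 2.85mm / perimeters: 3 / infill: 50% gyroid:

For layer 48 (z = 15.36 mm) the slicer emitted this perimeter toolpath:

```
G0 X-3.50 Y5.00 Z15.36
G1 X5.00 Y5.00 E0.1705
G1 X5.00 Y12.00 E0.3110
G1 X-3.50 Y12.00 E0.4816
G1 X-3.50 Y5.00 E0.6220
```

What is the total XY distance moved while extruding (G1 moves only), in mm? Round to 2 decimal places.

31.00 mm

Sum the Euclidean lengths of each G1 segment: total = 31.00 mm.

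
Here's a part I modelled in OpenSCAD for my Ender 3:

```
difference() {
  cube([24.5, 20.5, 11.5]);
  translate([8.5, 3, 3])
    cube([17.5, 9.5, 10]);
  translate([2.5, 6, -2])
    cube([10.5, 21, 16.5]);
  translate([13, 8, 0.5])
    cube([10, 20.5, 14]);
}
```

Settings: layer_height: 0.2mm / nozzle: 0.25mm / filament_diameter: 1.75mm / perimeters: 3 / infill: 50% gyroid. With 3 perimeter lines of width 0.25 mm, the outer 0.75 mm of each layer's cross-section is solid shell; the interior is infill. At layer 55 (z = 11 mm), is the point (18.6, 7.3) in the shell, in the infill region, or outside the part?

At z = 11 mm: the cube (footprint 24.5×20.5) is included at this height; the cube at (8.5, 3) is present — its section is the full 17.5×9.5 rectangle; the 10.5×21 cube at (2.5, 6) contributes its full rectangle; the cube at (13, 8) (footprint 10×20.5) is included at this height; After the difference (first − rest): starting from the 24.5×20.5 cube, the 17.5×9.5 cube at (8.5, 3) partially overlaps it — only the 152.00 mm² overlap (of its 166.25 mm²) is removed, clipping the outline; the 10.5×21 cube at (2.5, 6) partially overlaps it — only the 123.00 mm² overlap (of its 220.50 mm²) is removed, clipping the outline; the 10×20.5 cube at (13, 8) partially overlaps it — only the 80.00 mm² overlap (of its 205.00 mm²) is removed, clipping the outline — 2 connected regions. Overall, the cross-section has 2 separate islands. The nearest boundary edge runs (8.50, 3.00)→(24.50, 3.00); distance from the point to it = 4.30 mm. The point is not inside any of the regions above, so it lies outside the cross-section (4.30 mm from the nearest boundary).

outside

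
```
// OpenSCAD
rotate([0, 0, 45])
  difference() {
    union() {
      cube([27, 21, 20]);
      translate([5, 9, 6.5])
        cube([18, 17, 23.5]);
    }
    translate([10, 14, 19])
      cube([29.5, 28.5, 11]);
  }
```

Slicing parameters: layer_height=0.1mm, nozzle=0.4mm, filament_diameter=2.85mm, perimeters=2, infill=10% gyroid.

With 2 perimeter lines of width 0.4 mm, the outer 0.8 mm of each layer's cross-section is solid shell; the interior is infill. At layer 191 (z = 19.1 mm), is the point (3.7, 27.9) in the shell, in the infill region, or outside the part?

outside

At z = 19.1 mm: the cube (footprint 27×21) is included at this height; the cube at (5, 9) is present — its section is the full 18×17 rectangle; Combining (union): the regions partially overlap (shared area 216.00 mm²), so overlapping operands fuse into one piece — 1 connected region; the cube at (10, 14) is present — its section is the full 29.5×28.5 rectangle; Taking the first minus the rest: starting from the result so far, the 29.5×28.5 cube at (10, 14) partially overlaps it — only the 184.00 mm² overlap (of its 840.75 mm²) is removed, clipping the outline — 1 connected region; (whole slice rotated 45° about Z — lengths, areas and connectivity unchanged). Overall, the cross-section is a single solid region. Undo the 45° rotation: the query point maps to (22.345, 17.112) in the un-rotated model frame. The nearest boundary edge runs (10.00, 14.00)→(27.00, 14.00); distance from the point to it = 3.11 mm. The point is not inside any of the regions above, so it lies outside the cross-section (3.11 mm from the nearest boundary).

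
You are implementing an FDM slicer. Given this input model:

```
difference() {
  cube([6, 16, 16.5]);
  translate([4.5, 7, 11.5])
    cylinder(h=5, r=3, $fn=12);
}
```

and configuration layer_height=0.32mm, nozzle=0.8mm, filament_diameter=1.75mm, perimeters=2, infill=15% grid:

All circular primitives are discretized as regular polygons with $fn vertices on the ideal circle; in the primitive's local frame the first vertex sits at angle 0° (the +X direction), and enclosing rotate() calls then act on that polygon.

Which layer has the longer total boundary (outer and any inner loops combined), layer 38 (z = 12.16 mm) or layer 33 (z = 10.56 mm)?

Layer 38 (z = 12.16): the 6×16 cube contributes its full rectangle (perimeter 44.00 mm); the r=3 cylinder at (4.5, 7) gives a regular 12-gon of circumradius 3 (constant along its height) (perimeter = 2·12·3.000·sin(180°/12) = 18.63 mm); Taking the first minus the rest: starting from the 6×16 cube, the r=3 cylinder at (4.5, 7) partially overlaps it — only the 21.90 mm² overlap (of its 27.00 mm²) is removed, clipping the outline — boundary = 51.23 mm. So its perimeter = 51.23 mm. Layer 33 (z = 10.56): the cube (footprint 6×16) is included at this height (perimeter 44.00 mm); the cylinder at (4.5, 7) is absent (z outside [11.5, 16.5]); Subtracting the remaining from the first: none of the subtracted shapes is present at this height, so the 6×16 cube is unchanged — boundary = 44.00 mm. So its perimeter = 44.00 mm. Layer 38 is larger (51.23 vs 44.00 mm).

layer 38 (z = 12.16 mm)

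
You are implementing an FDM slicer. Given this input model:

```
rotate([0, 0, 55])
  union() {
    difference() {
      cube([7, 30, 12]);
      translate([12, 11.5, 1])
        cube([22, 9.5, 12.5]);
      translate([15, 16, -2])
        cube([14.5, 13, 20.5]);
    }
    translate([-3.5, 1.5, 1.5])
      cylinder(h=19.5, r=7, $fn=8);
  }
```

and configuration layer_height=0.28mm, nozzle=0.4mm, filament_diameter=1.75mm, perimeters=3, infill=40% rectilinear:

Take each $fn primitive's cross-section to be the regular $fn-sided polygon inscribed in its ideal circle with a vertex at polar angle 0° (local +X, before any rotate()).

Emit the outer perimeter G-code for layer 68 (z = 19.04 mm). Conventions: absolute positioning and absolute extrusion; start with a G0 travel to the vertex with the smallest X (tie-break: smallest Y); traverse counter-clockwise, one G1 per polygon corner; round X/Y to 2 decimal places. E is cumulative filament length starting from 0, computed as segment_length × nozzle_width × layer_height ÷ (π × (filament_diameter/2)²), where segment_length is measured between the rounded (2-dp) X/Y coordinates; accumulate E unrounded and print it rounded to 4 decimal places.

At z = 19.04 mm: the cube is absent (z outside [0, 12]); the cube at (12, 11.5) is not intersected at this z (z outside [1, 13.5]); the cube at (15, 16) is absent (z outside [-2, 18.5]); After the difference (first − rest): the first operand is absent here, so nothing remains; the r=7 cylinder at (-3.5, 1.5) contributes a regular 8-gon of circumradius 7; Taking the union: only the r=7 cylinder at (-3.5, 1.5) is present, so the union is just that shape — 1 connected region; (rotated 55° about Z; rotation is an isometry so areas/perimeters/island counts are preserved). The outline is a single polygon with 8 vertices. Extrusion per mm of travel: 0.4 × 0.28 / (π × 0.875²) = 0.046564. Accumulating E over each segment gives final E = 1.9960.

G0 X-10.13 Y-3.22 Z19.04
G1 X-7.25 Y-7.74 E0.2496
G1 X-2.02 Y-8.90 E0.4990
G1 X2.50 Y-6.02 E0.7486
G1 X3.66 Y-0.79 E0.9980
G1 X0.78 Y3.73 E1.2476
G1 X-4.45 Y4.89 E1.4970
G1 X-8.97 Y2.01 E1.7466
G1 X-10.13 Y-3.22 E1.9960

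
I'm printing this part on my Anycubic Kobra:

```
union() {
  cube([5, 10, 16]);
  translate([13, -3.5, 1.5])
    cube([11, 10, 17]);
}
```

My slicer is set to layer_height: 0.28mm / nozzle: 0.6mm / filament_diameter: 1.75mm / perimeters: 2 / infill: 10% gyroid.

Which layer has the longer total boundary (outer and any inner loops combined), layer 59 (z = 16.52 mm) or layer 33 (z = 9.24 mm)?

Layer 59 (z = 16.52): the cube is not intersected at this z (z outside [0, 16]); the cube at (13, -3.5) (footprint 11×10) is included at this height (perimeter 42.00 mm); Merging all regions: only the 11×10 cube at (13, -3.5) is present, so the union is just that shape — boundary = 42.00 mm. So its perimeter = 42.00 mm. Layer 33 (z = 9.24): the 5×10 cube contributes its full rectangle (perimeter 30.00 mm); the cube at (13, -3.5) is present — its section is the full 11×10 rectangle (perimeter 42.00 mm); Combining (union): the 2 present regions are separate (no shared area or edge), so areas and boundary lengths simply add and each stays a separate island — boundary = 72.00 mm. So its perimeter = 72.00 mm. Layer 33 is larger (72.00 vs 42.00 mm).

layer 33 (z = 9.24 mm)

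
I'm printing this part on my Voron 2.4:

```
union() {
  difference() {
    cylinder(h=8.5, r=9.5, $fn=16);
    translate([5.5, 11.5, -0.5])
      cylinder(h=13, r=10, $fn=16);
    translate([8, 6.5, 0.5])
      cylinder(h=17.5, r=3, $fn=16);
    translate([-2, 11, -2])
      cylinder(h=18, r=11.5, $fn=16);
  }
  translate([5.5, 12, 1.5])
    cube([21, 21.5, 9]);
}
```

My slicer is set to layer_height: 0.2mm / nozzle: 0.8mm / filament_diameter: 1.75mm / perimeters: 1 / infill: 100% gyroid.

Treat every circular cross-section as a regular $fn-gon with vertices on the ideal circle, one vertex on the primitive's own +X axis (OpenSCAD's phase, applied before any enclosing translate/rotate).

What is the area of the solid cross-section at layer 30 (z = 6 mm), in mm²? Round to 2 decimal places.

At z = 6 mm: the r=9.5 cylinder contributes a regular 16-gon of circumradius 9.5 (area = (16/2)·9.500²·sin(360°/16) = 276.30 mm²); the cylinder at (5.5, 11.5): section is a regular 16-gon, circumradius r=10 (area = (16/2)·10.000²·sin(360°/16) = 306.15 mm²); the cylinder at (8, 6.5): section is a regular 16-gon, circumradius r=3 (area = (16/2)·3.000²·sin(360°/16) = 27.55 mm²); the r=11.5 cylinder at (-2, 11) contributes a regular 16-gon of circumradius 11.5 (area = (16/2)·11.500²·sin(360°/16) = 404.88 mm²); Taking the first minus the rest: starting from the r=9.5 cylinder (276.30 mm²), the r=10 cylinder at (5.5, 11.5) partially overlaps it — only the 65.04 mm² overlap (of its 306.15 mm²) is removed, clipping the outline; the r=3 cylinder at (8, 6.5) misses the remaining region (no effect); the r=11.5 cylinder at (-2, 11) partially overlaps it — only the 58.87 mm² overlap (of its 404.88 mm²) is removed, clipping the outline — area = 152.39 mm²; the cube at (5.5, 12) is present — its section is the full 21×21.5 rectangle (area 451.50 mm²); Combining (union): the 2 present regions are separate (no shared area or edge), so areas and boundary lengths simply add and each stays a separate island — area = 603.89 mm². Overall, the cross-section has 2 separate islands. Net area = 603.89 mm².

603.89 mm²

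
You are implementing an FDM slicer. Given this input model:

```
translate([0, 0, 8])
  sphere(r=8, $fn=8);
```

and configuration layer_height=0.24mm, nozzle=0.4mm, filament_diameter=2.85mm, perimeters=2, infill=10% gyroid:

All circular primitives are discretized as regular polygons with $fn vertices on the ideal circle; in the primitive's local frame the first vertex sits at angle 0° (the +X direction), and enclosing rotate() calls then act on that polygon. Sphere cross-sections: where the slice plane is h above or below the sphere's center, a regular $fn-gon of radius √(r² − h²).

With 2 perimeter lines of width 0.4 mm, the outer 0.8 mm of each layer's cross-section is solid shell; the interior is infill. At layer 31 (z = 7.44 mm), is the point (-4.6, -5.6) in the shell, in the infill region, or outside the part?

At z = 7.44 mm: the r=8 sphere slices to a regular 8-gon of circumradius 7.980 (√(r²−h²) with h=0.56 from center). Overall, the cross-section is a single solid region. The nearest boundary edge runs (-5.64, -5.64)→(-0.00, -7.98); distance from the point to it = 0.44 mm. The point is inside the cross-section, 0.44 mm from the nearest boundary — within the 0.8 mm shell band (2 × 0.4).

shell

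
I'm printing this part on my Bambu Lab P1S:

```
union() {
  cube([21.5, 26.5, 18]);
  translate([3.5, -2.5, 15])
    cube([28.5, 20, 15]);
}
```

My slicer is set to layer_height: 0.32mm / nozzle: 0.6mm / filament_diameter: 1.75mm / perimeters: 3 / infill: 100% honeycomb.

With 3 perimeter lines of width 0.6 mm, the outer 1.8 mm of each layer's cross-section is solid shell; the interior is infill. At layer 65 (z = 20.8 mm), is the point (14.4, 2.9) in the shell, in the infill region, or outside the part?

At z = 20.8 mm: the cube is not intersected at this z (z outside [0, 18]); the 28.5×20 cube at (3.5, -2.5) contributes its full rectangle; Combining (union): only the 28.5×20 cube at (3.5, -2.5) is present, so the union is just that shape — 1 connected region. Overall, the cross-section is a single solid region. The nearest boundary edge runs (3.50, -2.50)→(32.00, -2.50); distance from the point to it = 5.40 mm. The point is inside the cross-section and 5.40 mm from the nearest boundary — more than the 1.8 mm shell width (3 × 0.6), so it's in the infill interior.

infill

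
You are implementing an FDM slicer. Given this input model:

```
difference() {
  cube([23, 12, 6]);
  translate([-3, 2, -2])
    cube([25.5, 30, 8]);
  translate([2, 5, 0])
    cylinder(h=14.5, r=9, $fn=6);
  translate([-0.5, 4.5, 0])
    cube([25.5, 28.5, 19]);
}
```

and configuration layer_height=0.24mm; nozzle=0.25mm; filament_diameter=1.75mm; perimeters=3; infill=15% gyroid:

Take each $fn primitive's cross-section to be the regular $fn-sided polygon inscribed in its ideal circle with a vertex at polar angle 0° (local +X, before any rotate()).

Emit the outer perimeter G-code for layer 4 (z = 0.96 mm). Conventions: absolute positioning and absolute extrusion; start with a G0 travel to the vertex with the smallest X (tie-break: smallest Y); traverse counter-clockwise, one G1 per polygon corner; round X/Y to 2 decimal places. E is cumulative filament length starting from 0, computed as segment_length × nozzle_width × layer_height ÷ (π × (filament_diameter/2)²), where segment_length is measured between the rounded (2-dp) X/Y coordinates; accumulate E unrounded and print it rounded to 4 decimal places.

At z = 0.96 mm: the cube is present — its section is the full 23×12 rectangle; the cube at (-3, 2) is present — its section is the full 25.5×30 rectangle; the cylinder at (2, 5): section is a regular 6-gon, circumradius r=9; the cube at (-0.5, 4.5) (footprint 25.5×28.5) is included at this height; Subtracting the remaining from the first: starting from the 23×12 cube, the 25.5×30 cube at (-3, 2) partially overlaps it — only the 225.00 mm² overlap (of its 765.00 mm²) is removed, clipping the outline; the r=9 cylinder at (2, 5) partially overlaps it — only the 17.38 mm² overlap (of its 210.44 mm²) is removed, clipping the outline; the 25.5×28.5 cube at (-0.5, 4.5) partially overlaps it — only the 3.75 mm² overlap (of its 726.75 mm²) is removed, clipping the outline — 1 connected region. The outline is a single polygon with 6 vertices. Extrusion per mm of travel: 0.25 × 0.24 / (π × 0.875²) = 0.024945. Accumulating E over each segment gives final E = 0.9462.

G0 X8.11 Y0.00 Z0.96
G1 X23.00 Y0.00 E0.3714
G1 X23.00 Y4.50 E0.4837
G1 X22.50 Y4.50 E0.4962
G1 X22.50 Y2.00 E0.5585
G1 X9.27 Y2.00 E0.8885
G1 X8.11 Y0.00 E0.9462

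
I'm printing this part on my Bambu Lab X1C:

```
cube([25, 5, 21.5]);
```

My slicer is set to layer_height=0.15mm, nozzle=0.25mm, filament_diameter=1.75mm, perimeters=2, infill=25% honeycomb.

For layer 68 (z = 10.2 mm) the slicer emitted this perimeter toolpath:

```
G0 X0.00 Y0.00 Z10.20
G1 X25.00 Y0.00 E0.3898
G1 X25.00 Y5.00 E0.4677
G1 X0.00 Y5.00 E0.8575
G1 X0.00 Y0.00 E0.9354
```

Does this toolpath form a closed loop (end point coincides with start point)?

Start point (G0): (0.00, 0.00). End point (last G1): the path returns to the start — closed.

yes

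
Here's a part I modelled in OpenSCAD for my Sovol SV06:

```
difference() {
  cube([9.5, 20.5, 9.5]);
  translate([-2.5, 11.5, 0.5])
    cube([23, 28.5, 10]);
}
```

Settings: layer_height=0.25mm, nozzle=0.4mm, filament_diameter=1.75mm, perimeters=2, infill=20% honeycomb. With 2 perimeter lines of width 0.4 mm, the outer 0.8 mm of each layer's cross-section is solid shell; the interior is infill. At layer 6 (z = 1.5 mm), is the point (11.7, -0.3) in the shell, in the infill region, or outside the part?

outside

At z = 1.5 mm: the cube (footprint 9.5×20.5) is included at this height; the cube at (-2.5, 11.5) is present — its section is the full 23×28.5 rectangle; After the difference (first − rest): starting from the 9.5×20.5 cube, the 23×28.5 cube at (-2.5, 11.5) partially overlaps it — only the 85.50 mm² overlap (of its 655.50 mm²) is removed, clipping the outline — 1 connected region. Overall, the cross-section is a single solid region. The nearest boundary edge runs (9.50, 0.00)→(0.00, 0.00); distance from the point to it = 2.22 mm. The point is not inside any of the regions above, so it lies outside the cross-section (2.22 mm from the nearest boundary).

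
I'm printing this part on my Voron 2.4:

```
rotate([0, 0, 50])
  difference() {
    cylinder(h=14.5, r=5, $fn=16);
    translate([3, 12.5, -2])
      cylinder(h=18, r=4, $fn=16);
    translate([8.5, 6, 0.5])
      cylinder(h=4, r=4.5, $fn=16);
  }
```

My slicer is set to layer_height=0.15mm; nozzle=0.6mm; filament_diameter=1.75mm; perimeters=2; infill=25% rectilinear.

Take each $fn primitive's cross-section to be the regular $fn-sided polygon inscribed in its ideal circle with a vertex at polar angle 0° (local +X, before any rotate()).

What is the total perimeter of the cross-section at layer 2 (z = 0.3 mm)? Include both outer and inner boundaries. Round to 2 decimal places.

At z = 0.3 mm: the cylinder: section is a regular 16-gon, circumradius r=5 (perimeter = 2·16·5.000·sin(180°/16) = 31.21 mm); the cylinder at (3, 12.5): section is a regular 16-gon, circumradius r=4 (perimeter = 2·16·4.000·sin(180°/16) = 24.97 mm); the cylinder at (8.5, 6) is not intersected at this z (z outside [0.5, 4.5]); Subtracting the remaining from the first: starting from the r=5 cylinder, the r=4 cylinder at (3, 12.5) misses the remaining region (no effect) — boundary = 31.21 mm; (whole slice rotated 50° about Z — lengths, areas and connectivity unchanged). Overall, the cross-section is a single solid region. Total boundary length (outer) = 31.21 mm.

31.21 mm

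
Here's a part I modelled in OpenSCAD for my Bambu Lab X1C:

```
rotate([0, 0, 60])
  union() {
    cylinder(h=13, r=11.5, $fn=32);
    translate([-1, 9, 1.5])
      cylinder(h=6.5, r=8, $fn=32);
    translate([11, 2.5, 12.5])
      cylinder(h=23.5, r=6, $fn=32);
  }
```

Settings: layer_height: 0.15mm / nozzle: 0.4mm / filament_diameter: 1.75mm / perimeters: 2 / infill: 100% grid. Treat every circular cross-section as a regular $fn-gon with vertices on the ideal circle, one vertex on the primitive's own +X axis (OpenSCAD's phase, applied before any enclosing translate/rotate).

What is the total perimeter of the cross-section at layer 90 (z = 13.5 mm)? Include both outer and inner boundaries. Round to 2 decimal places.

37.64 mm

At z = 13.5 mm: the cylinder does not reach this height (z outside [0, 13]); the cylinder at (-1, 9) is absent (z outside [1.5, 8]); the cylinder at (11, 2.5): section is a regular 32-gon, circumradius r=6 (perimeter = 2·32·6.000·sin(180°/32) = 37.64 mm); Taking the union: only the r=6 cylinder at (11, 2.5) is present, so the union is just that shape — boundary = 37.64 mm; (whole slice rotated 60° about Z — lengths, areas and connectivity unchanged). Overall, the cross-section is a single solid region. Total boundary length (outer) = 37.64 mm.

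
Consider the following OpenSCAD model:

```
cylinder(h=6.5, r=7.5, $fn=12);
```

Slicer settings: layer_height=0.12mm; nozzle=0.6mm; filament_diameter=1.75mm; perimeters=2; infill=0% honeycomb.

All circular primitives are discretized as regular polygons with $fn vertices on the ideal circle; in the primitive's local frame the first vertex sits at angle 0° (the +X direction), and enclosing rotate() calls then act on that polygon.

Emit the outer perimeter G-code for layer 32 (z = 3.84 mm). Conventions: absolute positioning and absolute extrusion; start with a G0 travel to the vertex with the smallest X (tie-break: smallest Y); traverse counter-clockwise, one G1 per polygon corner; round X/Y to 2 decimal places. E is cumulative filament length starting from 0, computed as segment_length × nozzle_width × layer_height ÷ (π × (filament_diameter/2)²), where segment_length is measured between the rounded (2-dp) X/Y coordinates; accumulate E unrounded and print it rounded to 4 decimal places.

At z = 3.84 mm: the r=7.5 cylinder contributes a regular 12-gon of circumradius 7.5. The outline is a single polygon with 12 vertices. Extrusion per mm of travel: 0.6 × 0.12 / (π × 0.875²) = 0.029934. Accumulating E over each segment gives final E = 1.3951.

G0 X-7.50 Y0.00 Z3.84
G1 X-6.50 Y-3.75 E0.1162
G1 X-3.75 Y-6.50 E0.2326
G1 X0.00 Y-7.50 E0.3488
G1 X3.75 Y-6.50 E0.4649
G1 X6.50 Y-3.75 E0.5814
G1 X7.50 Y0.00 E0.6975
G1 X6.50 Y3.75 E0.8137
G1 X3.75 Y6.50 E0.9301
G1 X0.00 Y7.50 E1.0463
G1 X-3.75 Y6.50 E1.1625
G1 X-6.50 Y3.75 E1.2789
G1 X-7.50 Y0.00 E1.3951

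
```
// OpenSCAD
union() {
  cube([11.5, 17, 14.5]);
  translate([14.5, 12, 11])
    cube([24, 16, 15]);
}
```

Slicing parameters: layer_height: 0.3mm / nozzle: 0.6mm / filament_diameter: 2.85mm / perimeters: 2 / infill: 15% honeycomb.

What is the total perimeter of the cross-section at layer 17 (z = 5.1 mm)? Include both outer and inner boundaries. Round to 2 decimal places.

57.00 mm

At z = 5.1 mm: the 11.5×17 cube contributes its full rectangle (perimeter 57.00 mm); the cube at (14.5, 12) does not reach this height (z outside [11, 26]); Combining (union): only the 11.5×17 cube is present, so the union is just that shape — boundary = 57.00 mm. Overall, the cross-section is a single solid region. Total boundary length (outer) = 57.00 mm.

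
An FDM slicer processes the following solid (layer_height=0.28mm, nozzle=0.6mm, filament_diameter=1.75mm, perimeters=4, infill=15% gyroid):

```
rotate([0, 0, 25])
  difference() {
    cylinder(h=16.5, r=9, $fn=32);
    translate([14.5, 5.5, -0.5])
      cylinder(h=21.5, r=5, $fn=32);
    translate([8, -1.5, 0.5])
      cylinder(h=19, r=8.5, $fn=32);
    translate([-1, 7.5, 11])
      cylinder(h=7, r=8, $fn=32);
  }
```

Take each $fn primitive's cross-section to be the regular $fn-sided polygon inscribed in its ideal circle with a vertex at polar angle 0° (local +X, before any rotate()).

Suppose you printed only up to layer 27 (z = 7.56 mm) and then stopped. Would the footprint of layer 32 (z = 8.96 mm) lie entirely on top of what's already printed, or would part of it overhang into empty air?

entirely on top

Compare the two slices. At z = 7.56: the r=9 cylinder contributes a regular 32-gon of circumradius 9 (area = (32/2)·9.000²·sin(360°/32) = 252.84 mm²); the r=5 cylinder at (14.5, 5.5) gives a regular 32-gon of circumradius 5 (constant along its height) (area = (32/2)·5.000²·sin(360°/32) = 78.04 mm²); the r=8.5 cylinder at (8, -1.5) gives a regular 32-gon of circumradius 8.5 (constant along its height) (area = (32/2)·8.500²·sin(360°/32) = 225.52 mm²); the cylinder at (-1, 7.5) is not intersected at this z (z outside [11, 18]); Subtracting the remaining from the first: starting from the r=9 cylinder (252.84 mm²), the r=5 cylinder at (14.5, 5.5) misses the remaining region (no effect); the r=8.5 cylinder at (8, -1.5) partially overlaps it — only the 102.24 mm² overlap (of its 225.52 mm²) is removed, clipping the outline — area = 150.60 mm²; (whole slice rotated 25° about Z — lengths, areas and connectivity unchanged). At z = 8.96: the r=9 cylinder gives a regular 32-gon of circumradius 9 (constant along its height) (area = (32/2)·9.000²·sin(360°/32) = 252.84 mm²); the cylinder at (14.5, 5.5): section is a regular 32-gon, circumradius r=5 (area = (32/2)·5.000²·sin(360°/32) = 78.04 mm²); the cylinder at (8, -1.5): section is a regular 32-gon, circumradius r=8.5 (area = (32/2)·8.500²·sin(360°/32) = 225.52 mm²); the cylinder at (-1, 7.5) is absent (z outside [11, 18]); After the difference (first − rest): starting from the r=9 cylinder (252.84 mm²), the r=5 cylinder at (14.5, 5.5) misses the remaining region (no effect); the r=8.5 cylinder at (8, -1.5) partially overlaps it — only the 102.24 mm² overlap (of its 225.52 mm²) is removed, clipping the outline — area = 150.60 mm²; (whole slice rotated 25° about Z — lengths, areas and connectivity unchanged). Checking containment: the cross-section at z = 8.96 is a subset of the cross-section at z = 7.56.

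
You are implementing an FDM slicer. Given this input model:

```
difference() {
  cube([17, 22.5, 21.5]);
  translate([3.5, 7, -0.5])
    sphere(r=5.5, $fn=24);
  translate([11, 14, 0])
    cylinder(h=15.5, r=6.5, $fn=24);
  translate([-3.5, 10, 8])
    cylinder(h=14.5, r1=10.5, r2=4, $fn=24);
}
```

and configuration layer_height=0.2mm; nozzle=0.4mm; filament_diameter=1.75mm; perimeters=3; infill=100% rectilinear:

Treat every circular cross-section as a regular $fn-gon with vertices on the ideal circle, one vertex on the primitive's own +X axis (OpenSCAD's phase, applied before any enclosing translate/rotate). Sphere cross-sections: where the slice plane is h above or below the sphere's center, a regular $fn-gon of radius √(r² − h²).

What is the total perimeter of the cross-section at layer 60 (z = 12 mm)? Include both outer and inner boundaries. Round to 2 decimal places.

At z = 12 mm: the cube is present — its section is the full 17×22.5 rectangle (perimeter 79.00 mm); the sphere at (3.5, 7) does not reach this height (|z−center|=12.500 > r=5.5); the r=6.5 cylinder at (11, 14) contributes a regular 24-gon of circumradius 6.5 (perimeter = 2·24·6.500·sin(180°/24) = 40.72 mm); the cone at (-3.5, 10) contributes a regular 24-gon of circumradius 8.707 (interpolated between r1=10.5 and r2=4 at t=0.276) (perimeter = 2·24·8.707·sin(180°/24) = 54.55 mm); After the difference (first − rest): starting from the 17×22.5 cube, the r=6.5 cylinder at (11, 14) partially overlaps it — only the 129.72 mm² overlap (of its 131.22 mm²) is removed, clipping the outline; the cone at (-3.5, 10) partially overlaps it — only the 58.73 mm² overlap (of its 235.45 mm²) is removed, clipping the outline — boundary = 111.87 mm. Overall, the cross-section has 2 separate islands. Total boundary length (outer) = 111.87 mm.

111.87 mm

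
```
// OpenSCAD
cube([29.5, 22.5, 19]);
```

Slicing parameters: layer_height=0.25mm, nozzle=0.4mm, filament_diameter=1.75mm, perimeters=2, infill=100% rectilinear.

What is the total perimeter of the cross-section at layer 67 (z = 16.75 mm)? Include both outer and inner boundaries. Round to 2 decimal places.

104.00 mm

At z = 16.75 mm: the cube is present — its section is the full 29.5×22.5 rectangle (perimeter 104.00 mm). Overall, the cross-section is a single solid region. Total boundary length (outer) = 104.00 mm.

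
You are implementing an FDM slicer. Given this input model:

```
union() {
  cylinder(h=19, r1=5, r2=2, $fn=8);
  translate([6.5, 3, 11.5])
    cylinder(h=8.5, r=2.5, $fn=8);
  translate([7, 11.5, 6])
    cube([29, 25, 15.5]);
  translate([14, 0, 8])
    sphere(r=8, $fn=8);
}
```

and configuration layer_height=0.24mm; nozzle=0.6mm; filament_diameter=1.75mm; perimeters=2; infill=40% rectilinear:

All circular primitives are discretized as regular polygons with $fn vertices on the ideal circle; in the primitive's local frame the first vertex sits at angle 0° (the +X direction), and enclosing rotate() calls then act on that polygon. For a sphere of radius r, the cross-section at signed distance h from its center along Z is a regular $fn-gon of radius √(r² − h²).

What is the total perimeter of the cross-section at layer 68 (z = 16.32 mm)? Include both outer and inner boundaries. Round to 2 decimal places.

138.14 mm

At z = 16.32 mm: the cone contributes a regular 8-gon of circumradius 2.423 (interpolated between r1=5 and r2=2 at t=0.859) (perimeter = 2·8·2.423·sin(180°/8) = 14.84 mm); the cylinder at (6.5, 3): section is a regular 8-gon, circumradius r=2.5 (perimeter = 2·8·2.500·sin(180°/8) = 15.31 mm); the 29×25 cube at (7, 11.5) contributes its full rectangle (perimeter 108.00 mm); the sphere at (14, 0) is not intersected at this z (|z−center|=8.320 > r=8); Combining (union): the 3 present regions are separate (no shared area or edge), so areas and boundary lengths simply add and each stays a separate island — boundary = 138.14 mm. Overall, the cross-section has 3 separate islands. Total boundary length (outer) = 138.14 mm.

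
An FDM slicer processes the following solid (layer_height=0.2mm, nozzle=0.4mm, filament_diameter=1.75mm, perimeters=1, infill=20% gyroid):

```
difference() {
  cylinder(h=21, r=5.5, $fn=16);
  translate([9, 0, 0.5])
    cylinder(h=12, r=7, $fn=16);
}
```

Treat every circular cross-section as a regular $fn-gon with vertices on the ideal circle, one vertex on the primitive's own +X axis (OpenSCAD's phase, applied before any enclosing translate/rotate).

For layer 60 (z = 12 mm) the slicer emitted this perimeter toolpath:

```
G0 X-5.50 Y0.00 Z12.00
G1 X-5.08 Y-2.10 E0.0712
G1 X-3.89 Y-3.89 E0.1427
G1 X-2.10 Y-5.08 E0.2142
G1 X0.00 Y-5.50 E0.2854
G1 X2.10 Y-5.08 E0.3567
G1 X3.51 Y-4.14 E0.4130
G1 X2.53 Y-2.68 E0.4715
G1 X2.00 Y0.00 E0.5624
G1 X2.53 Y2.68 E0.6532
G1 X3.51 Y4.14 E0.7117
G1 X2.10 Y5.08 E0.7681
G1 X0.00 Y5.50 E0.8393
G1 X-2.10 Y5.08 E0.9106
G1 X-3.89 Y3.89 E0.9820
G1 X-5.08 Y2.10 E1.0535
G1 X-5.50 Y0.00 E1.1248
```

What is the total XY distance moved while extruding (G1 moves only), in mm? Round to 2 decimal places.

Sum the Euclidean lengths of each G1 segment: total = 33.82 mm.

33.82 mm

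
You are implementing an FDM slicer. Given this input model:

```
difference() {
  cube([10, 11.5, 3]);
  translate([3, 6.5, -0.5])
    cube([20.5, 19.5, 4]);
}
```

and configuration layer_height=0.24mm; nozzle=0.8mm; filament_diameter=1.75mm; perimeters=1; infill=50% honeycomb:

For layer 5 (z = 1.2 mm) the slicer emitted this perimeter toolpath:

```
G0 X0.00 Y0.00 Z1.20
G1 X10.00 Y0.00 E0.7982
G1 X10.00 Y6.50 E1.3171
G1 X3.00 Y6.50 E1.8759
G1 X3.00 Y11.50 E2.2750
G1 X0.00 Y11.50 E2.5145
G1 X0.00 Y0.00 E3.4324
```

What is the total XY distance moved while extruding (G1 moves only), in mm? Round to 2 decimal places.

Sum the Euclidean lengths of each G1 segment: total = 43.00 mm.

43.00 mm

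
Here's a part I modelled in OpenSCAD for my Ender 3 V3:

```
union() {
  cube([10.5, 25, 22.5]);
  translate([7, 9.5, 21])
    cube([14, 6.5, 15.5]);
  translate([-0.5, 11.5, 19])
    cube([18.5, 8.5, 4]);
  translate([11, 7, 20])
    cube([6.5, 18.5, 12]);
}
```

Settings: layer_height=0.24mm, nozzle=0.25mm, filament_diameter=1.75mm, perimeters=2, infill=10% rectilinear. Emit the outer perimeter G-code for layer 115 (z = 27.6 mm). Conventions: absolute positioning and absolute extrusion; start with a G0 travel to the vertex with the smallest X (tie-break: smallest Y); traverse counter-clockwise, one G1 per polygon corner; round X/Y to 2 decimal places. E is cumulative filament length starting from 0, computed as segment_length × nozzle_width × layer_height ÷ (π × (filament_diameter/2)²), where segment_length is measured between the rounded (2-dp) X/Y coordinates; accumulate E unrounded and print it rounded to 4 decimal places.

At z = 27.6 mm: the cube is not intersected at this z (z outside [0, 22.5]); the 14×6.5 cube at (7, 9.5) contributes its full rectangle; the cube at (-0.5, 11.5) does not reach this height (z outside [19, 23]); the 6.5×18.5 cube at (11, 7) contributes its full rectangle; Combining (union): the regions partially overlap (shared area 42.25 mm²), so overlapping operands fuse into one piece — 1 connected region. The outline is a single polygon with 12 vertices. Extrusion per mm of travel: 0.25 × 0.24 / (π × 0.875²) = 0.024945. Accumulating E over each segment gives final E = 1.6214.

G0 X7.00 Y9.50 Z27.60
G1 X11.00 Y9.50 E0.0998
G1 X11.00 Y7.00 E0.1621
G1 X17.50 Y7.00 E0.3243
G1 X17.50 Y9.50 E0.3866
G1 X21.00 Y9.50 E0.4740
G1 X21.00 Y16.00 E0.6361
G1 X17.50 Y16.00 E0.7234
G1 X17.50 Y25.50 E0.9604
G1 X11.00 Y25.50 E1.1225
G1 X11.00 Y16.00 E1.3595
G1 X7.00 Y16.00 E1.4593
G1 X7.00 Y9.50 E1.6214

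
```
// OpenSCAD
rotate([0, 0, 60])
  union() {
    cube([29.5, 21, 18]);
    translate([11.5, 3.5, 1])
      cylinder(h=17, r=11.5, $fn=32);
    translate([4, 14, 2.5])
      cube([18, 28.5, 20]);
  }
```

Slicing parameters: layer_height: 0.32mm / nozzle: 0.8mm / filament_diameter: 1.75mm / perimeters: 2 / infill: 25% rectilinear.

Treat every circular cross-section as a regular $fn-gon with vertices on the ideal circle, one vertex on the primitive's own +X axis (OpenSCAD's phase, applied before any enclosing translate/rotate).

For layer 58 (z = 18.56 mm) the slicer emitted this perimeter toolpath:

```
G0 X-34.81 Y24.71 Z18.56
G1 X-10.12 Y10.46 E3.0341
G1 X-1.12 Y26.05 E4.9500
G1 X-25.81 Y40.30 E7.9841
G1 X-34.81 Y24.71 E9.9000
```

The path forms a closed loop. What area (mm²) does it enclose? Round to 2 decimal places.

513.17 mm²

Apply the shoelace formula to the sequence of (X, Y) vertices; enclosed area = 513.17 mm².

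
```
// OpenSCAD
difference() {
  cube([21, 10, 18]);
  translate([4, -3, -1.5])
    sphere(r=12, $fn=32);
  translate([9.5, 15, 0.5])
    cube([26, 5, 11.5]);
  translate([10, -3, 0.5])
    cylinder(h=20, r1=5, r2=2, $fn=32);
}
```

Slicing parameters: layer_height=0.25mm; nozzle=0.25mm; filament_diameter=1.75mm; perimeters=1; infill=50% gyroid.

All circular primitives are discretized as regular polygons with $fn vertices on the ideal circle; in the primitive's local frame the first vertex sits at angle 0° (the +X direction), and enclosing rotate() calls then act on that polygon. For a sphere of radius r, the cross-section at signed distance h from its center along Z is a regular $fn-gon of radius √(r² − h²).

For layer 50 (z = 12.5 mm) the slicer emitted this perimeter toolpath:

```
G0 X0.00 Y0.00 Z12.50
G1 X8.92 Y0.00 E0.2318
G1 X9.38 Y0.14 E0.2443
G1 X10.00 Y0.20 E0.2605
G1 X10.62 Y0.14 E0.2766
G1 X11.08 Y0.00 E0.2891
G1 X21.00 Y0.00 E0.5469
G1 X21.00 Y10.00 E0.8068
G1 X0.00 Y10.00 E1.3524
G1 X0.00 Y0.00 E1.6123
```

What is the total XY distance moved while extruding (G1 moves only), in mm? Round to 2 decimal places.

Sum the Euclidean lengths of each G1 segment: total = 62.05 mm.

62.05 mm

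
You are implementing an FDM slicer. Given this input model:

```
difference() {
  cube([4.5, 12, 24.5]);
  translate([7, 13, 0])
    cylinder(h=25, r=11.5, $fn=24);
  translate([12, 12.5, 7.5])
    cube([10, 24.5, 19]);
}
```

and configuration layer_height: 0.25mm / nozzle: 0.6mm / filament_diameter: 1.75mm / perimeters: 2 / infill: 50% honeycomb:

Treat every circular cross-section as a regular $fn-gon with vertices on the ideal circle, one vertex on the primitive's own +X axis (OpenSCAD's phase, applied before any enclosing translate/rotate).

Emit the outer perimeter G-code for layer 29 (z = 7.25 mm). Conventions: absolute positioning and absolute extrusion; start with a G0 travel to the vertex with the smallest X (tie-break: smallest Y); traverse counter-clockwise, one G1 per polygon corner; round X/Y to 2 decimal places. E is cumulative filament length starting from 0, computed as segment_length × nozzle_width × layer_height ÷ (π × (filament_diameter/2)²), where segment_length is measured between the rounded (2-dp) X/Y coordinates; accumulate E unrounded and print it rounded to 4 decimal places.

G0 X0.00 Y0.00 Z7.25
G1 X4.50 Y0.00 E0.2806
G1 X4.50 Y1.83 E0.3948
G1 X4.02 Y1.89 E0.4249
G1 X1.25 Y3.04 E0.6120
G1 X0.00 Y4.00 E0.7103
G1 X0.00 Y0.00 E0.9597

At z = 7.25 mm: the cube (footprint 4.5×12) is included at this height; the r=11.5 cylinder at (7, 13) contributes a regular 24-gon of circumradius 11.5; the cube at (12, 12.5) is absent (z outside [7.5, 26.5]); Subtracting the remaining from the first: starting from the 4.5×12 cube, the r=11.5 cylinder at (7, 13) partially overlaps it — only the 41.87 mm² overlap (of its 410.75 mm²) is removed, clipping the outline — 1 connected region. The outline is a single polygon with 6 vertices. Extrusion per mm of travel: 0.6 × 0.25 / (π × 0.875²) = 0.062363. Accumulating E over each segment gives final E = 0.9597.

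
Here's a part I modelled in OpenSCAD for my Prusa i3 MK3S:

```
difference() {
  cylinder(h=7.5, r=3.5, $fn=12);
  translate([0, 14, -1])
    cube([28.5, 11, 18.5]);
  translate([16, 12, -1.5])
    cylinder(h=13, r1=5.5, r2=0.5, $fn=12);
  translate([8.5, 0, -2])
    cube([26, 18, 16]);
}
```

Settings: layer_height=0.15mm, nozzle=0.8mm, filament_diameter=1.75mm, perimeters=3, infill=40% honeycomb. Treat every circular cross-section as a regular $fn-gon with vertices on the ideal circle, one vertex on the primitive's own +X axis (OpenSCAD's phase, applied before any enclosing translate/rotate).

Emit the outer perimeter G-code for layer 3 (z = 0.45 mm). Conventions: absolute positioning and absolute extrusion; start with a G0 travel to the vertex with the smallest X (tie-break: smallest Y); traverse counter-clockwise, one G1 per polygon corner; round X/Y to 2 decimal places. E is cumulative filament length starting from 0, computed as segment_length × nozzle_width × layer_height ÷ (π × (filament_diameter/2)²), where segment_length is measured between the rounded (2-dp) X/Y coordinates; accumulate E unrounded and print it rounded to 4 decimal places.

G0 X-3.50 Y0.00 Z0.45
G1 X-3.03 Y-1.75 E0.0904
G1 X-1.75 Y-3.03 E0.1807
G1 X0.00 Y-3.50 E0.2711
G1 X1.75 Y-3.03 E0.3615
G1 X3.03 Y-1.75 E0.4518
G1 X3.50 Y0.00 E0.5422
G1 X3.03 Y1.75 E0.6326
G1 X1.75 Y3.03 E0.7229
G1 X0.00 Y3.50 E0.8133
G1 X-1.75 Y3.03 E0.9037
G1 X-3.03 Y1.75 E0.9941
G1 X-3.50 Y0.00 E1.0845

At z = 0.45 mm: the r=3.5 cylinder gives a regular 12-gon of circumradius 3.5 (constant along its height); the cube at (0, 14) (footprint 28.5×11) is included at this height; the cone at (16, 12) (r1=5.5→r2=0.5) has section circumradius 4.750 here — a regular 12-gon; the 26×18 cube at (8.5, 0) contributes its full rectangle; After the difference (first − rest): starting from the r=3.5 cylinder, the 28.5×11 cube at (0, 14) misses the remaining region (no effect); the cone at (16, 12) misses the remaining region (no effect); the 26×18 cube at (8.5, 0) misses the remaining region (no effect) — 1 connected region. The outline is a single polygon with 12 vertices. Extrusion per mm of travel: 0.8 × 0.15 / (π × 0.875²) = 0.049890. Accumulating E over each segment gives final E = 1.0845.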